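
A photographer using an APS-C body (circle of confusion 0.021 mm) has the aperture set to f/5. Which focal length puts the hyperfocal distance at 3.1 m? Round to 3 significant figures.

From H = f²/(N·c) + f, with f ≪ H: f ≈ √(H·N·c) = √(3100 × 5 × 0.021) = √325.50 ≈ 18.04 mm.
The +f correction barely moves this — solving exactly, f² + N·c·f − N·c·H = 0 ⇒ f = (−N·c + √((N·c)² + 4·N·c·H))/2 = (−0.105 + √1302.0)/2 ≈ 17.989 mm, so f ≈ 18.0 mm.

18.0 mm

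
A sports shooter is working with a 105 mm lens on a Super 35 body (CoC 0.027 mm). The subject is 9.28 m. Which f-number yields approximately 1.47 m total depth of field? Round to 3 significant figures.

Write h = H − f = f²/(N·c). The thin-lens limits are Dn = s·h/(h + (s−f)) and Df = s·h/(h − (s−f)), so DoF = Df − Dn = 2·s·(s−f)·h / (h² − (s−f)²).
That is a quadratic in h: DoF·h² − 2·s·(s−f)·h − DoF·(s−f)² = 0 ⇒ h = (s−f)·(s + √(s² + DoF²)) / DoF = 9175 × (9280 + √(9280² + 1470²)) / 1470 = 9175 × (9280 + 9395.71) / 1470 ≈ 116564 mm.
Then N = f²/(c·h) = 105² / (0.027 × 116564) = 11025 / 3147.2 ≈ 3.50.

f/3.50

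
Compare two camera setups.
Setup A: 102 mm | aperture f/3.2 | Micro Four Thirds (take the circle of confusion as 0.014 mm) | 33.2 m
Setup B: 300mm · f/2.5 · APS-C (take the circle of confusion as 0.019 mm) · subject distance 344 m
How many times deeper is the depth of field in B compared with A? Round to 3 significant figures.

13.4

Setup A: H = 102²/(3.2×0.014) + 102 ≈ 232334.1 mm; DoF = Df − Dn = 38718.2 − 29058.5 ≈ 9659.7 mm.
Setup B: H = 300²/(2.5×0.019) + 300 ≈ 1895036.8 mm; DoF = Df − Dn = 420228 − 291181 ≈ 129047 mm.
Ratio = 129047 / 9659.7 ≈ 13.4.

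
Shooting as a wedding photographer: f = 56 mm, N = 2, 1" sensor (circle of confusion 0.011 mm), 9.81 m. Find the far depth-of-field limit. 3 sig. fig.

10.5 m

Hyperfocal distance H = f²/(N·c) + f = 56²/(2 × 0.011) + 56 = 3136/0.022 + 56 ≈ 142601.5 mm ≈ 142.6 m.
Far limit Df = s·(H − f)/(H − s) = 9810 × (142601.5 − 56) / (142601.5 − 9810) = 9810 × 142545.5 / 132791.5 ≈ 10531 mm ≈ 10.5 m.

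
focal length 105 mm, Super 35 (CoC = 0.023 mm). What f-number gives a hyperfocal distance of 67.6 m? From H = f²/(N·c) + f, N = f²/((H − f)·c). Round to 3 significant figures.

Rearrange H = f²/(N·c) + f for N: N = f² / ((H − f)·c).
N = 105² / ((67600 − 105) × 0.023) = 11025 / 1552 ≈ 7.10.

f/7.10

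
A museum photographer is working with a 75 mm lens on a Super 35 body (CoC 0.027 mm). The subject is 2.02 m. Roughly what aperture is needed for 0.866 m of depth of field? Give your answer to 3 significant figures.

f/22

Write h = H − f = f²/(N·c). The thin-lens limits are Dn = s·h/(h + (s−f)) and Df = s·h/(h − (s−f)), so DoF = Df − Dn = 2·s·(s−f)·h / (h² − (s−f)²).
That is a quadratic in h: DoF·h² − 2·s·(s−f)·h − DoF·(s−f)² = 0 ⇒ h = (s−f)·(s + √(s² + DoF²)) / DoF = 1945 × (2020 + √(2020² + 866²)) / 866 = 1945 × (2020 + 2197.81) / 866 ≈ 9473.0 mm.
Then N = f²/(c·h) = 75² / (0.027 × 9473.0) = 5625 / 255.77 ≈ 22.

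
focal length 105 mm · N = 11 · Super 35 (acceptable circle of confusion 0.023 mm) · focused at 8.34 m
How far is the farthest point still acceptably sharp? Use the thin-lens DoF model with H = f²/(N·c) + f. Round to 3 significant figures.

Hyperfocal distance H = f²/(N·c) + f = 105²/(11 × 0.023) + 105 = 11025/0.253 + 105 ≈ 43682.1 mm ≈ 43.68 m.
Far limit Df = s·(H − f)/(H − s) = 8340 × (43682.1 − 105) / (43682.1 − 8340) = 8340 × 43577.1 / 35342.1 ≈ 10283 mm ≈ 10.3 m.

10.3 m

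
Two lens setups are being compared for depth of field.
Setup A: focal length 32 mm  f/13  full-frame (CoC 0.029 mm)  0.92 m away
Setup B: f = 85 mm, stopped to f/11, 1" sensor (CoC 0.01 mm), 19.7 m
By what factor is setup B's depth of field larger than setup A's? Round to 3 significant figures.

Setup A: H = 32²/(13×0.029) + 32 ≈ 2748.2 mm; DoF = Df − Dn = 1366.87 − 693.33 ≈ 673.54 mm.
Setup B: H = 85²/(11×0.01) + 85 ≈ 65766.8 mm; DoF = Df − Dn = 28088 − 15170 ≈ 12918 mm.
Ratio = 12918 / 673.54 ≈ 19.2.

19.2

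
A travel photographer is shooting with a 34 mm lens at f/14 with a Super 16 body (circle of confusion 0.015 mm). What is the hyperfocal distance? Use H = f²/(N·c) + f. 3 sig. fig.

Hyperfocal distance H = f²/(N·c) + f = 34²/(14 × 0.015) + 34 = 1156/0.21 + 34 ≈ 5538.8 mm ≈ 5.54 m.

5.54 m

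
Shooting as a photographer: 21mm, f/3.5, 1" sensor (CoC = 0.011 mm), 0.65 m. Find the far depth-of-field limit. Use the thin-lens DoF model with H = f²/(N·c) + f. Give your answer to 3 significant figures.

Hyperfocal distance H = f²/(N·c) + f = 21²/(3.5 × 0.011) + 21 = 441/0.0385 + 21 ≈ 11475.5 mm ≈ 11.48 m.
Far limit Df = s·(H − f)/(H − s) = 650 × (11475.5 − 21) / (11475.5 − 650) = 650 × 11454.5 / 10825.5 ≈ 687.77 mm ≈ 0.688 m.

0.688 m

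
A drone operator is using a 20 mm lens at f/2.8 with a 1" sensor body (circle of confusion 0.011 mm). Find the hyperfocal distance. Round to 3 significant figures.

Hyperfocal distance H = f²/(N·c) + f = 20²/(2.8 × 0.011) + 20 = 400/0.0308 + 20 ≈ 13007.0 mm ≈ 13.0 m.

13.0 m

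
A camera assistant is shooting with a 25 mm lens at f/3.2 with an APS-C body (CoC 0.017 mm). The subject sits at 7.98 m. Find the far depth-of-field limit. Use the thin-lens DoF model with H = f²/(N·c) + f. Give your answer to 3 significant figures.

25.9 m

Hyperfocal distance H = f²/(N·c) + f = 25²/(3.2 × 0.017) + 25 = 625/0.0544 + 25 ≈ 11514.0 mm ≈ 11.51 m.
Far limit Df = s·(H − f)/(H − s) = 7980 × (11514.0 − 25) / (11514.0 − 7980) = 7980 × 11489.0 / 3534.0 ≈ 25943 mm ≈ 25.9 m.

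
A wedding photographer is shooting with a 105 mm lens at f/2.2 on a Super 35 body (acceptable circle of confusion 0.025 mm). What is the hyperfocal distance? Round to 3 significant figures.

Hyperfocal distance H = f²/(N·c) + f = 105²/(2.2 × 0.025) + 105 = 11025/0.055 + 105 ≈ 200559.5 mm ≈ 201 m.

201 m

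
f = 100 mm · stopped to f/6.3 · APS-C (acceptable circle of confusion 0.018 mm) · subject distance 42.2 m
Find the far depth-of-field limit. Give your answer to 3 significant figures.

Hyperfocal distance H = f²/(N·c) + f = 100²/(6.3 × 0.018) + 100 = 10000/0.1134 + 100 ≈ 88283.4 mm ≈ 88.28 m.
Far limit Df = s·(H − f)/(H − s) = 42200 × (88283.4 − 100) / (88283.4 − 42200) = 42200 × 88183.4 / 46083.4 ≈ 80752 mm ≈ 80.8 m.

80.8 m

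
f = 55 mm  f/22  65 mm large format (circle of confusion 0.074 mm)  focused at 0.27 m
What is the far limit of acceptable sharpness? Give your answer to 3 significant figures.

Hyperfocal distance H = f²/(N·c) + f = 55²/(22 × 0.074) + 55 = 3025/1.628 + 55 ≈ 1913.1 mm ≈ 1.913 m.
Far limit Df = s·(H − f)/(H − s) = 270 × (1913.1 − 55) / (1913.1 − 270) = 270 × 1858.1 / 1643.1 ≈ 305.33 mm.

305 mm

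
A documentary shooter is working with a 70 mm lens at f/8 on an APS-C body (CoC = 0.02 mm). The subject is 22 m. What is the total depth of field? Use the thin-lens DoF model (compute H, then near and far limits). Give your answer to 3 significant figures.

Hyperfocal distance H = f²/(N·c) + f = 70²/(8 × 0.02) + 70 = 4900/0.16 + 70 ≈ 30695.0 mm ≈ 30.70 m.
Near limit Dn = s·(H − f)/(H + s − 2f) = 22000 × (30695.0 − 70) / (30695.0 + 22000 − 2 × 70) = 22000 × 30625.0 / 52555.0 ≈ 12820 mm.
Far limit Df = s·(H − f)/(H − s) = 22000 × (30695.0 − 70) / (30695.0 − 22000) = 22000 × 30625.0 / 8695.0 ≈ 77487 mm.
Depth of field = Df − Dn = 77487 − 12820 ≈ 64667 mm ≈ 64.7 m.

64.7 m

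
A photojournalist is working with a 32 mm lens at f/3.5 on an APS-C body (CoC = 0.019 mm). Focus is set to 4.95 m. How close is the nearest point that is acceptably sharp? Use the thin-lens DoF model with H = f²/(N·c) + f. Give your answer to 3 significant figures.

Hyperfocal distance H = f²/(N·c) + f = 32²/(3.5 × 0.019) + 32 = 1024/0.0665 + 32 ≈ 15430.5 mm ≈ 15.43 m.
Near limit Dn = s·(H − f)/(H + s − 2f) = 4950 × (15430.5 − 32) / (15430.5 + 4950 − 2 × 32) = 4950 × 15398.5 / 20316.5 ≈ 3751.8 mm ≈ 3.75 m.

3.75 m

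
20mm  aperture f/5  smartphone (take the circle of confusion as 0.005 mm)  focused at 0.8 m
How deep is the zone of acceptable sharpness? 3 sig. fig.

78.2 mm

Hyperfocal distance H = f²/(N·c) + f = 20²/(5 × 0.005) + 20 = 400/0.025 + 20 ≈ 16020.0 mm ≈ 16.02 m.
Near limit Dn = s·(H − f)/(H + s − 2f) = 800 × (16020.0 − 20) / (16020.0 + 800 − 2 × 20) = 800 × 16000.0 / 16780.0 ≈ 762.813 mm.
Far limit Df = s·(H − f)/(H − s) = 800 × (16020.0 − 20) / (16020.0 − 800) = 800 × 16000.0 / 15220.0 ≈ 840.999 mm.
Depth of field = Df − Dn = 840.999 − 762.813 ≈ 78.186 mm.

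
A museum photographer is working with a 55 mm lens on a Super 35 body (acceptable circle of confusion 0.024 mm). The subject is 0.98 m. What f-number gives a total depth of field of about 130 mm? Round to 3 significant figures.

f/9

Write h = H − f = f²/(N·c). The thin-lens limits are Dn = s·h/(h + (s−f)) and Df = s·h/(h − (s−f)), so DoF = Df − Dn = 2·s·(s−f)·h / (h² − (s−f)²).
That is a quadratic in h: DoF·h² − 2·s·(s−f)·h − DoF·(s−f)² = 0 ⇒ h = (s−f)·(s + √(s² + DoF²)) / DoF = 925 × (980 + √(980² + 130²)) / 130 = 925 × (980 + 988.585) / 130 ≈ 14007 mm.
Then N = f²/(c·h) = 55² / (0.024 × 14007) = 3025 / 336.17 ≈ 9.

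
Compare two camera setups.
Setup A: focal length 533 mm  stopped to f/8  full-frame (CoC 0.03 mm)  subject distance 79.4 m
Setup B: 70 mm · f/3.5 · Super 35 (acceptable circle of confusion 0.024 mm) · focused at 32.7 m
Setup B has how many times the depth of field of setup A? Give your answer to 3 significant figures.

5.01

Setup A: H = 533²/(8×0.03) + 533 ≈ 1184237.2 mm; DoF = Df − Dn = 85068 − 74440 ≈ 10628 mm.
Setup B: H = 70²/(3.5×0.024) + 70 ≈ 58403.3 mm; DoF = Df − Dn = 74212 − 20970 ≈ 53242 mm.
Ratio = 53242 / 10628 ≈ 5.01.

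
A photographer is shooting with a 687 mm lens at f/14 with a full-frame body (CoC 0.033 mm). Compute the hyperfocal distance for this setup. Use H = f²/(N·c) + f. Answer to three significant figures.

Hyperfocal distance H = f²/(N·c) + f = 687²/(14 × 0.033) + 687 = 471969/0.462 + 687 ≈ 1022264.9 mm ≈ 1020 m.

1020 m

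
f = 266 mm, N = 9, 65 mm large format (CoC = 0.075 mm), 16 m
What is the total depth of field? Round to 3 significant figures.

Hyperfocal distance H = f²/(N·c) + f = 266²/(9 × 0.075) + 266 = 70756/0.675 + 266 ≈ 105089.7 mm ≈ 105.1 m.
Near limit Dn = s·(H − f)/(H + s − 2f) = 16000 × (105089.7 − 266) / (105089.7 + 16000 − 2 × 266) = 16000 × 104823.7 / 120557.7 ≈ 13911.8 mm.
Far limit Df = s·(H − f)/(H − s) = 16000 × (105089.7 − 266) / (105089.7 − 16000) = 16000 × 104823.7 / 89089.7 ≈ 18825.7 mm.
Depth of field = Df − Dn = 18825.7 − 13911.8 ≈ 4913.9 mm ≈ 4.91 m.

4.91 m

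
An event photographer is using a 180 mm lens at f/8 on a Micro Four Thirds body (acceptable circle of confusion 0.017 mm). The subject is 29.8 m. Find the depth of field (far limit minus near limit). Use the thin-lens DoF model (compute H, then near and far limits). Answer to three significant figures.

7.53 m

Hyperfocal distance H = f²/(N·c) + f = 180²/(8 × 0.017) + 180 = 32400/0.136 + 180 ≈ 238415.3 mm ≈ 238.4 m.
Near limit Dn = s·(H − f)/(H + s − 2f) = 29800 × (238415.3 − 180) / (238415.3 + 29800 − 2 × 180) = 29800 × 238235.3 / 267855.3 ≈ 26504.7 mm.
Far limit Df = s·(H − f)/(H − s) = 29800 × (238415.3 − 180) / (238415.3 − 29800) = 29800 × 238235.3 / 208615.3 ≈ 34031.1 mm.
Depth of field = Df − Dn = 34031.1 − 26504.7 ≈ 7526.4 mm ≈ 7.53 m.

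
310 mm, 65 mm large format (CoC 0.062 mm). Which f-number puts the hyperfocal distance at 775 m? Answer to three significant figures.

Rearrange H = f²/(N·c) + f for N: N = f² / ((H − f)·c).
N = 310² / ((775000 − 310) × 0.062) = 96100 / 48031 ≈ 2.00.

f/2.00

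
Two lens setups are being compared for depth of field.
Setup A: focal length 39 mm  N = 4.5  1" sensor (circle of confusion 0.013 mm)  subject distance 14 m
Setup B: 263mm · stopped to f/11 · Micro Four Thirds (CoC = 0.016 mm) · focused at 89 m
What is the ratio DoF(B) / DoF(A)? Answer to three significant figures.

2.00

Setup A: H = 39²/(4.5×0.013) + 39 ≈ 26039.0 mm; DoF = Df − Dn = 30235 − 9109 ≈ 21126 mm.
Setup B: H = 263²/(11×0.016) + 263 ≈ 393268.7 mm; DoF = Df − Dn = 114956 − 72606 ≈ 42350 mm.
Ratio = 42350 / 21126 ≈ 2.00.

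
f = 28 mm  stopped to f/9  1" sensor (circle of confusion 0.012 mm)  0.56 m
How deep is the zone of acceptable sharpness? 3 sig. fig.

82.5 mm

Hyperfocal distance H = f²/(N·c) + f = 28²/(9 × 0.012) + 28 = 784/0.108 + 28 ≈ 7287.3 mm ≈ 7.287 m.
Near limit Dn = s·(H − f)/(H + s − 2f) = 560 × (7287.3 − 28) / (7287.3 + 560 − 2 × 28) = 560 × 7259.3 / 7791.3 ≈ 521.762 mm.
Far limit Df = s·(H − f)/(H − s) = 560 × (7287.3 − 28) / (7287.3 − 560) = 560 × 7259.3 / 6727.3 ≈ 604.285 mm.
Depth of field = Df − Dn = 604.285 − 521.762 ≈ 82.523 mm.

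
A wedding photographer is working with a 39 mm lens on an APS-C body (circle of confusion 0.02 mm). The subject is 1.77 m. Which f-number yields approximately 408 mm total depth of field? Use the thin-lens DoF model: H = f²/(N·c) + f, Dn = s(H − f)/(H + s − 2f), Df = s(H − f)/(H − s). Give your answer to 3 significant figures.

f/5

Write h = H − f = f²/(N·c). The thin-lens limits are Dn = s·h/(h + (s−f)) and Df = s·h/(h − (s−f)), so DoF = Df − Dn = 2·s·(s−f)·h / (h² − (s−f)²).
That is a quadratic in h: DoF·h² − 2·s·(s−f)·h − DoF·(s−f)² = 0 ⇒ h = (s−f)·(s + √(s² + DoF²)) / DoF = 1731 × (1770 + √(1770² + 408²)) / 408 = 1731 × (1770 + 1816.42) / 408 ≈ 15216 mm.
Then N = f²/(c·h) = 39² / (0.02 × 15216) = 1521 / 304.32 ≈ 5.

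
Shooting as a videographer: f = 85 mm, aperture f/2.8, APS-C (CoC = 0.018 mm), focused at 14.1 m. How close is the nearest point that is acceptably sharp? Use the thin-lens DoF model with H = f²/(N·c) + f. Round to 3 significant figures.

12.8 m

Hyperfocal distance H = f²/(N·c) + f = 85²/(2.8 × 0.018) + 85 = 7225/0.0504 + 85 ≈ 143438.2 mm ≈ 143.4 m.
Near limit Dn = s·(H − f)/(H + s − 2f) = 14100 × (143438.2 − 85) / (143438.2 + 14100 − 2 × 85) = 14100 × 143353.2 / 157368.2 ≈ 12844 mm ≈ 12.8 m.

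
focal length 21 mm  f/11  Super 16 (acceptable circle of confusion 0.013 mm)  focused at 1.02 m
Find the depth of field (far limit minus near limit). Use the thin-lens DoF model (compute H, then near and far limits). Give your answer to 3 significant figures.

Hyperfocal distance H = f²/(N·c) + f = 21²/(11 × 0.013) + 21 = 441/0.143 + 21 ≈ 3104.9 mm ≈ 3.105 m.
Near limit Dn = s·(H − f)/(H + s − 2f) = 1020 × (3104.9 − 21) / (3104.9 + 1020 − 2 × 21) = 1020 × 3083.9 / 4082.9 ≈ 770.43 mm.
Far limit Df = s·(H − f)/(H − s) = 1020 × (3104.9 − 21) / (3104.9 − 1020) = 1020 × 3083.9 / 2084.9 ≈ 1508.74 mm.
Depth of field = Df − Dn = 1508.74 − 770.43 ≈ 738.31 mm ≈ 0.738 m.

0.738 m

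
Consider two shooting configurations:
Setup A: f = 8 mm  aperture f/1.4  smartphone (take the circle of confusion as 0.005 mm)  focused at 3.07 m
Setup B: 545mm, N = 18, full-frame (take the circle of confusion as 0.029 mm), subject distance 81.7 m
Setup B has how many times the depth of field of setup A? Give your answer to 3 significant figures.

Setup A: H = 8²/(1.4×0.005) + 8 ≈ 9150.9 mm; DoF = Df − Dn = 4615.9 − 2299.8 ≈ 2316.1 mm.
Setup B: H = 545²/(18×0.029) + 545 ≈ 569558.4 mm; DoF = Df − Dn = 95291 − 71502 ≈ 23789 mm.
Ratio = 23789 / 2316.1 ≈ 10.3.

10.3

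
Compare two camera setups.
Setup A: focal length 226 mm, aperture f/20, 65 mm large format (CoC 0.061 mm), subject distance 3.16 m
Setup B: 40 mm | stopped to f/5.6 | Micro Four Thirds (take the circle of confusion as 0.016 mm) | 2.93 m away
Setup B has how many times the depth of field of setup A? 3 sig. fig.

Setup A: H = 226²/(20×0.061) + 226 ≈ 42091.6 mm; DoF = Df − Dn = 3398.15 − 2953.05 ≈ 445.10 mm.
Setup B: H = 40²/(5.6×0.016) + 40 ≈ 17897.1 mm; DoF = Df − Dn = 3495.75 − 2521.86 ≈ 973.89 mm.
Ratio = 973.89 / 445.10 ≈ 2.19.

2.19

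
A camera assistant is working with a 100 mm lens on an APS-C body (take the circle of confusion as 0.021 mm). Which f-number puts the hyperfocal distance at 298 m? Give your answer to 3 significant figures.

Rearrange H = f²/(N·c) + f for N: N = f² / ((H − f)·c).
N = 100² / ((298000 − 100) × 0.021) = 10000 / 6256 ≈ 1.60.

f/1.60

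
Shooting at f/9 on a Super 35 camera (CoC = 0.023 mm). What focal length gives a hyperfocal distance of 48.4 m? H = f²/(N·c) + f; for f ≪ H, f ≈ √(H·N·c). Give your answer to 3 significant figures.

100 mm

From H = f²/(N·c) + f, with f ≪ H: f ≈ √(H·N·c) = √(48400 × 9 × 0.023) = √10019 ≈ 100.1 mm.
The +f correction barely moves this — solving exactly, f² + N·c·f − N·c·H = 0 ⇒ f = (−N·c + √((N·c)² + 4·N·c·H))/2 = (−0.207 + √40075)/2 ≈ 99.991 mm, so f ≈ 100 mm.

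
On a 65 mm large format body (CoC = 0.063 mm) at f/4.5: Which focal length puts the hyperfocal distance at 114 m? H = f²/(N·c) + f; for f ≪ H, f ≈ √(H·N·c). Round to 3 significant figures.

From H = f²/(N·c) + f, with f ≪ H: f ≈ √(H·N·c) = √(114000 × 4.5 × 0.063) = √32319 ≈ 179.8 mm.
The +f correction barely moves this — solving exactly, f² + N·c·f − N·c·H = 0 ⇒ f = (−N·c + √((N·c)² + 4·N·c·H))/2 = (−0.2835 + √129276)/2 ≈ 179.63 mm, so f ≈ 180 mm.

180 mm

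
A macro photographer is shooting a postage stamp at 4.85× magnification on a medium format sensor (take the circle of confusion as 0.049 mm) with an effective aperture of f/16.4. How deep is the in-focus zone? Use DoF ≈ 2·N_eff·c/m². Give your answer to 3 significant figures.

At magnification m, DoF ≈ 2·N_eff·c/m² = 2 × 16.4 × 0.049 / 4.85² = 1.607 / 23.52 ≈ 0.0683 mm.

0.0683 mm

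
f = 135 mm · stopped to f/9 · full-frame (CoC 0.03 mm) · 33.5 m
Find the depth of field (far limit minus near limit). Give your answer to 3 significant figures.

Hyperfocal distance H = f²/(N·c) + f = 135²/(9 × 0.03) + 135 = 18225/0.27 + 135 ≈ 67635.0 mm ≈ 67.64 m.
Near limit Dn = s·(H − f)/(H + s − 2f) = 33500 × (67635.0 − 135) / (67635.0 + 33500 − 2 × 135) = 33500 × 67500.0 / 100865.0 ≈ 22419 mm.
Far limit Df = s·(H − f)/(H − s) = 33500 × (67635.0 − 135) / (67635.0 − 33500) = 33500 × 67500.0 / 34135.0 ≈ 66244 mm.
Depth of field = Df − Dn = 66244 − 22419 ≈ 43825 mm ≈ 43.8 m.

43.8 m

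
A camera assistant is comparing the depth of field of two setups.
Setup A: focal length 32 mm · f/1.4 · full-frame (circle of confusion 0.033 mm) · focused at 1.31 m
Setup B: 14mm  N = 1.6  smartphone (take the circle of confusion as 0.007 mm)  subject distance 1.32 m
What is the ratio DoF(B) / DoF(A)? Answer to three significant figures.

1.31

Setup A: H = 32²/(1.4×0.033) + 32 ≈ 22196.5 mm; DoF = Df − Dn = 1390.16 − 1238.58 ≈ 151.58 mm.
Setup B: H = 14²/(1.6×0.007) + 14 ≈ 17514.0 mm; DoF = Df − Dn = 1426.45 − 1228.33 ≈ 198.12 mm.
Ratio = 198.12 / 151.58 ≈ 1.31.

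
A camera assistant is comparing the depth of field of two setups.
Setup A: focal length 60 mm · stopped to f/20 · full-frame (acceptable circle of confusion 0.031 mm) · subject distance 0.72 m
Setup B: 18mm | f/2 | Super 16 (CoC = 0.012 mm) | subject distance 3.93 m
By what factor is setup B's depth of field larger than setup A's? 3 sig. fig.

15.0

Setup A: H = 60²/(20×0.031) + 60 ≈ 5866.5 mm; DoF = Df − Dn = 812.34 − 646.51 ≈ 165.83 mm.
Setup B: H = 18²/(2×0.012) + 18 ≈ 13518.0 mm; DoF = Df − Dn = 5533.5 − 3047.0 ≈ 2486.5 mm.
Ratio = 2486.5 / 165.83 ≈ 15.0.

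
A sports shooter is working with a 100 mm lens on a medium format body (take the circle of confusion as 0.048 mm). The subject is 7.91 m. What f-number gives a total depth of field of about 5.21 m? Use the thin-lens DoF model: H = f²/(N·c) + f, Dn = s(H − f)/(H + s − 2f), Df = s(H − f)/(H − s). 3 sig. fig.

f/8

Write h = H − f = f²/(N·c). The thin-lens limits are Dn = s·h/(h + (s−f)) and Df = s·h/(h − (s−f)), so DoF = Df − Dn = 2·s·(s−f)·h / (h² − (s−f)²).
That is a quadratic in h: DoF·h² − 2·s·(s−f)·h − DoF·(s−f)² = 0 ⇒ h = (s−f)·(s + √(s² + DoF²)) / DoF = 7810 × (7910 + √(7910² + 5210²)) / 5210 = 7810 × (7910 + 9471.65) / 5210 ≈ 26056 mm.
Then N = f²/(c·h) = 100² / (0.048 × 26056) = 10000 / 1250.7 ≈ 8.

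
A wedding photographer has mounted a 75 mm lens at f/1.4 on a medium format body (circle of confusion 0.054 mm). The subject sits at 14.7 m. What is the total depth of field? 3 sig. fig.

6.01 m

Hyperfocal distance H = f²/(N·c) + f = 75²/(1.4 × 0.054) + 75 = 5625/0.0756 + 75 ≈ 74479.8 mm ≈ 74.48 m.
Near limit Dn = s·(H − f)/(H + s − 2f) = 14700 × (74479.8 − 75) / (74479.8 + 14700 − 2 × 75) = 14700 × 74404.8 / 89029.8 ≈ 12285.2 mm.
Far limit Df = s·(H − f)/(H − s) = 14700 × (74479.8 − 75) / (74479.8 − 14700) = 14700 × 74404.8 / 59779.8 ≈ 18296.3 mm.
Depth of field = Df − Dn = 18296.3 − 12285.2 ≈ 6011.1 mm ≈ 6.01 m.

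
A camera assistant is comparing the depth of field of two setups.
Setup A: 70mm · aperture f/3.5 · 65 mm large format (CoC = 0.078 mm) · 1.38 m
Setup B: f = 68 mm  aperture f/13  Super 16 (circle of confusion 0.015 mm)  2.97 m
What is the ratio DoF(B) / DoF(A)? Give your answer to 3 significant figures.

3.64

Setup A: H = 70²/(3.5×0.078) + 70 ≈ 18018.7 mm; DoF = Df − Dn = 1488.65 − 1286.13 ≈ 202.52 mm.
Setup B: H = 68²/(13×0.015) + 68 ≈ 23780.8 mm; DoF = Df − Dn = 3384.16 − 2646.16 ≈ 738.00 mm.
Ratio = 738.00 / 202.52 ≈ 3.64.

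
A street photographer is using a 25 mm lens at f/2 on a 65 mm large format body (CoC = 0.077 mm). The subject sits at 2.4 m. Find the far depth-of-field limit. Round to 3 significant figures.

5.79 m

Hyperfocal distance H = f²/(N·c) + f = 25²/(2 × 0.077) + 25 = 625/0.154 + 25 ≈ 4083.4 mm ≈ 4.083 m.
Far limit Df = s·(H − f)/(H − s) = 2400 × (4083.4 − 25) / (4083.4 − 2400) = 2400 × 4058.4 / 1683.4 ≈ 5785.9 mm ≈ 5.79 m.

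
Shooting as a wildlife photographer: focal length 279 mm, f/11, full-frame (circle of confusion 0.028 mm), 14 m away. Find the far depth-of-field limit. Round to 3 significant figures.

Hyperfocal distance H = f²/(N·c) + f = 279²/(11 × 0.028) + 279 = 77841/0.308 + 279 ≈ 253009.5 mm ≈ 253.0 m.
Far limit Df = s·(H − f)/(H − s) = 14000 × (253009.5 − 279) / (253009.5 − 14000) = 14000 × 252730.5 / 239009.5 ≈ 14804 mm ≈ 14.8 m.

14.8 m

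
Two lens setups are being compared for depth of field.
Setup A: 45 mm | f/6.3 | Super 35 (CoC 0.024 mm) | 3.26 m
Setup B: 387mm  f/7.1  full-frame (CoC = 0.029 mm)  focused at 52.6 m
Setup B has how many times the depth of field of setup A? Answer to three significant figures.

4.57

Setup A: H = 45²/(6.3×0.024) + 45 ≈ 13437.9 mm; DoF = Df − Dn = 4289.8 − 2628.9 ≈ 1660.9 mm.
Setup B: H = 387²/(7.1×0.029) + 387 ≈ 727774.1 mm; DoF = Df − Dn = 56667.7 − 49077.2 ≈ 7590.5 mm.
Ratio = 7590.5 / 1660.9 ≈ 4.57.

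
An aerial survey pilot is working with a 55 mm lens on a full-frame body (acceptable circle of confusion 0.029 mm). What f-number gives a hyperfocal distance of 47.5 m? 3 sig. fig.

Rearrange H = f²/(N·c) + f for N: N = f² / ((H − f)·c).
N = 55² / ((47500 − 55) × 0.029) = 3025 / 1376 ≈ 2.20.

f/2.20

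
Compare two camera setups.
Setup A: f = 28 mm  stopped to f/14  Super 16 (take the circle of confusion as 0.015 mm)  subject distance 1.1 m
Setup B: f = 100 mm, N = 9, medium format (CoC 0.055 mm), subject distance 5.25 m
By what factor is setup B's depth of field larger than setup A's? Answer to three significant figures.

Setup A: H = 28²/(14×0.015) + 28 ≈ 3761.3 mm; DoF = Df − Dn = 1543.09 − 854.61 ≈ 688.48 mm.
Setup B: H = 100²/(9×0.055) + 100 ≈ 20302.0 mm; DoF = Df − Dn = 7046.3 − 4183.5 ≈ 2862.8 mm.
Ratio = 2862.8 / 688.48 ≈ 4.16.

4.16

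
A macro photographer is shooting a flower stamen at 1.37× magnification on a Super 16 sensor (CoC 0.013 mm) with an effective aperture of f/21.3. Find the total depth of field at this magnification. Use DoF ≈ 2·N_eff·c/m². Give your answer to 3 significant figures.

0.295 mm

At magnification m, DoF ≈ 2·N_eff·c/m² = 2 × 21.3 × 0.013 / 1.37² = 0.5538 / 1.877 ≈ 0.295 mm.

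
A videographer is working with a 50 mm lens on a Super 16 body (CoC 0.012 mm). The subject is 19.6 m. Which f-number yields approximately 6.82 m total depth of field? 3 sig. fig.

f/1.80

Write h = H − f = f²/(N·c). The thin-lens limits are Dn = s·h/(h + (s−f)) and Df = s·h/(h − (s−f)), so DoF = Df − Dn = 2·s·(s−f)·h / (h² − (s−f)²).
That is a quadratic in h: DoF·h² − 2·s·(s−f)·h − DoF·(s−f)² = 0 ⇒ h = (s−f)·(s + √(s² + DoF²)) / DoF = 19550 × (19600 + √(19600² + 6820²)) / 6820 = 19550 × (19600 + 20752.6) / 6820 ≈ 115674 mm.
Then N = f²/(c·h) = 50² / (0.012 × 115674) = 2500 / 1388.1 ≈ 1.80.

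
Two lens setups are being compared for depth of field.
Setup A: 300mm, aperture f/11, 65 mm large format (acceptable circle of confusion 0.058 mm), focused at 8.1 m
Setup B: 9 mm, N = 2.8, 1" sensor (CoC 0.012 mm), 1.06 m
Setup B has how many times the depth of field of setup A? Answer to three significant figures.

Setup A: H = 300²/(11×0.058) + 300 ≈ 141365.8 mm; DoF = Df − Dn = 8574.09 − 7675.59 ≈ 898.50 mm.
Setup B: H = 9²/(2.8×0.012) + 9 ≈ 2419.7 mm; DoF = Df − Dn = 1879.3 − 738.2 ≈ 1141.1 mm.
Ratio = 1141.1 / 898.50 ≈ 1.27.

1.27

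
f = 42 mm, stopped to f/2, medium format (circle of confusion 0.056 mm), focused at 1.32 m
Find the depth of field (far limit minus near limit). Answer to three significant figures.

216 mm

Hyperfocal distance H = f²/(N·c) + f = 42²/(2 × 0.056) + 42 = 1764/0.112 + 42 ≈ 15792.0 mm ≈ 15.79 m.
Near limit Dn = s·(H − f)/(H + s − 2f) = 1320 × (15792.0 − 42) / (15792.0 + 1320 − 2 × 42) = 1320 × 15750.0 / 17028.0 ≈ 1220.93 mm.
Far limit Df = s·(H − f)/(H − s) = 1320 × (15792.0 − 42) / (15792.0 − 1320) = 1320 × 15750.0 / 14472.0 ≈ 1436.57 mm.
Depth of field = Df − Dn = 1436.57 − 1220.93 ≈ 215.64 mm.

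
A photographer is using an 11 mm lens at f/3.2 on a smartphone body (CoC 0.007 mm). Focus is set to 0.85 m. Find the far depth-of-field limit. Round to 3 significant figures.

Hyperfocal distance H = f²/(N·c) + f = 11²/(3.2 × 0.007) + 11 = 121/0.0224 + 11 ≈ 5412.8 mm ≈ 5.413 m.
Far limit Df = s·(H − f)/(H − s) = 850 × (5412.8 − 11) / (5412.8 − 850) = 850 × 5401.8 / 4562.8 ≈ 1006.3 mm ≈ 1.01 m.

1.01 m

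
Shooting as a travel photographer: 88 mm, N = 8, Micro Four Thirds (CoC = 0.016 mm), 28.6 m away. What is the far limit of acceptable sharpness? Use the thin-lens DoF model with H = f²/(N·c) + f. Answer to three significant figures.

54.1 m

Hyperfocal distance H = f²/(N·c) + f = 88²/(8 × 0.016) + 88 = 7744/0.128 + 88 ≈ 60588.0 mm ≈ 60.59 m.
Far limit Df = s·(H − f)/(H − s) = 28600 × (60588.0 − 88) / (60588.0 − 28600) = 28600 × 60500.0 / 31988.0 ≈ 54092 mm ≈ 54.1 m.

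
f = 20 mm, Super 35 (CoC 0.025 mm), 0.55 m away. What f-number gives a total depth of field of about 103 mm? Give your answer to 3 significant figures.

f/2.80

Write h = H − f = f²/(N·c). The thin-lens limits are Dn = s·h/(h + (s−f)) and Df = s·h/(h − (s−f)), so DoF = Df − Dn = 2·s·(s−f)·h / (h² − (s−f)²).
That is a quadratic in h: DoF·h² − 2·s·(s−f)·h − DoF·(s−f)² = 0 ⇒ h = (s−f)·(s + √(s² + DoF²)) / DoF = 530 × (550 + √(550² + 103²)) / 103 = 530 × (550 + 559.561) / 103 ≈ 5709.4 mm.
Then N = f²/(c·h) = 20² / (0.025 × 5709.4) = 400 / 142.73 ≈ 2.80.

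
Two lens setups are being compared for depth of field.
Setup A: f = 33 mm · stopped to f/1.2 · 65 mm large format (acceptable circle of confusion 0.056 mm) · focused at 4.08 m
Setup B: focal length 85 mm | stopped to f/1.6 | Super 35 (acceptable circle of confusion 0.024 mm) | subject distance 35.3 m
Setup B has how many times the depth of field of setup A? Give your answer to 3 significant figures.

Setup A: H = 33²/(1.2×0.056) + 33 ≈ 16238.4 mm; DoF = Df − Dn = 5438.1 − 3264.7 ≈ 2173.4 mm.
Setup B: H = 85²/(1.6×0.024) + 85 ≈ 188236.0 mm; DoF = Df − Dn = 43428 − 29735 ≈ 13693 mm.
Ratio = 13693 / 2173.4 ≈ 6.30.

6.30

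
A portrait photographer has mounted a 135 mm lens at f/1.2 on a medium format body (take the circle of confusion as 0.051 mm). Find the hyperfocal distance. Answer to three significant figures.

Hyperfocal distance H = f²/(N·c) + f = 135²/(1.2 × 0.051) + 135 = 18225/0.0612 + 135 ≈ 297929.1 mm ≈ 298 m.

298 m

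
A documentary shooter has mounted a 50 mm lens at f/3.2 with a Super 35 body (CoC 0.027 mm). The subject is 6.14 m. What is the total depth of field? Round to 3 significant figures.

2.70 m

Hyperfocal distance H = f²/(N·c) + f = 50²/(3.2 × 0.027) + 50 = 2500/0.0864 + 50 ≈ 28985.2 mm ≈ 28.99 m.
Near limit Dn = s·(H − f)/(H + s − 2f) = 6140 × (28985.2 − 50) / (28985.2 + 6140 − 2 × 50) = 6140 × 28935.2 / 35025.2 ≈ 5072.4 mm.
Far limit Df = s·(H − f)/(H − s) = 6140 × (28985.2 − 50) / (28985.2 − 6140) = 6140 × 28935.2 / 22845.2 ≈ 7776.8 mm.
Depth of field = Df − Dn = 7776.8 − 5072.4 ≈ 2704.4 mm ≈ 2.70 m.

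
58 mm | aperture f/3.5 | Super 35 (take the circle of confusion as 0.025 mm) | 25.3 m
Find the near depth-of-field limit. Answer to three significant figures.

Hyperfocal distance H = f²/(N·c) + f = 58²/(3.5 × 0.025) + 58 = 3364/0.0875 + 58 ≈ 38503.7 mm ≈ 38.50 m.
Near limit Dn = s·(H − f)/(H + s − 2f) = 25300 × (38503.7 − 58) / (38503.7 + 25300 − 2 × 58) = 25300 × 38445.7 / 63687.7 ≈ 15273 mm ≈ 15.3 m.

15.3 m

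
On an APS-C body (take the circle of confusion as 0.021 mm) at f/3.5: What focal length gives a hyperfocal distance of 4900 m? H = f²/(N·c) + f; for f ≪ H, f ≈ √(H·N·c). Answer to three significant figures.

From H = f²/(N·c) + f, with f ≪ H: f ≈ √(H·N·c) = √(4900000 × 3.5 × 0.021) = √360150 ≈ 600.1 mm.
The +f correction barely moves this — solving exactly, f² + N·c·f − N·c·H = 0 ⇒ f = (−N·c + √((N·c)² + 4·N·c·H))/2 = (−0.0735 + √1440600)/2 ≈ 600.09 mm, so f ≈ 600 mm.

600 mm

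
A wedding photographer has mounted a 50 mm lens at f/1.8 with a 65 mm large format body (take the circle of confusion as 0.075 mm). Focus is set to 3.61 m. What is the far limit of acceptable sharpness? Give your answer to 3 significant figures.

4.47 m

Hyperfocal distance H = f²/(N·c) + f = 50²/(1.8 × 0.075) + 50 = 2500/0.135 + 50 ≈ 18568.5 mm ≈ 18.57 m.
Far limit Df = s·(H − f)/(H − s) = 3610 × (18568.5 − 50) / (18568.5 − 3610) = 3610 × 18518.5 / 14958.5 ≈ 4469.1 mm ≈ 4.47 m.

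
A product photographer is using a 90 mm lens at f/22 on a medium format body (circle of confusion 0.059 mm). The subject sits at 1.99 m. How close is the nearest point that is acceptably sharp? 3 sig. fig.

1.53 m

Hyperfocal distance H = f²/(N·c) + f = 90²/(22 × 0.059) + 90 = 8100/1.298 + 90 ≈ 6330.4 mm ≈ 6.330 m.
Near limit Dn = s·(H − f)/(H + s − 2f) = 1990 × (6330.4 − 90) / (6330.4 + 1990 − 2 × 90) = 1990 × 6240.4 / 8140.4 ≈ 1525.5 mm ≈ 1.53 m.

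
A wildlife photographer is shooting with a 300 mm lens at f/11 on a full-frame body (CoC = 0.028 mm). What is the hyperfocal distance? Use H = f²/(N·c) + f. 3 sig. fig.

Hyperfocal distance H = f²/(N·c) + f = 300²/(11 × 0.028) + 300 = 90000/0.308 + 300 ≈ 292507.8 mm ≈ 293 m.

293 m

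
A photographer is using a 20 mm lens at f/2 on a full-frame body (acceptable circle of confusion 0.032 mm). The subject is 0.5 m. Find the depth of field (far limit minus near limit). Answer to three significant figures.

Hyperfocal distance H = f²/(N·c) + f = 20²/(2 × 0.032) + 20 = 400/0.064 + 20 ≈ 6270.0 mm ≈ 6.270 m.
Near limit Dn = s·(H − f)/(H + s − 2f) = 500 × (6270.0 − 20) / (6270.0 + 500 − 2 × 20) = 500 × 6250.0 / 6730.0 ≈ 464.339 mm.
Far limit Df = s·(H − f)/(H − s) = 500 × (6270.0 − 20) / (6270.0 − 500) = 500 × 6250.0 / 5770.0 ≈ 541.594 mm.
Depth of field = Df − Dn = 541.594 − 464.339 ≈ 77.255 mm.

77.3 mm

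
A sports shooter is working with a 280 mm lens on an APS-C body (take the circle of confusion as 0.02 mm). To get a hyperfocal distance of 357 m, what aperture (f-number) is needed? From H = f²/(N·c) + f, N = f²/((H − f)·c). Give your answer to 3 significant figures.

f/11

Rearrange H = f²/(N·c) + f for N: N = f² / ((H − f)·c).
N = 280² / ((357000 − 280) × 0.02) = 78400 / 7134 ≈ 11.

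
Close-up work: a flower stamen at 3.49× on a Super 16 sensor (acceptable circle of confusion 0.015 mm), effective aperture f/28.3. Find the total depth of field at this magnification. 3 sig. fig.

At magnification m, DoF ≈ 2·N_eff·c/m² = 2 × 28.3 × 0.015 / 3.49² = 0.849 / 12.18 ≈ 0.0697 mm.

0.0697 mm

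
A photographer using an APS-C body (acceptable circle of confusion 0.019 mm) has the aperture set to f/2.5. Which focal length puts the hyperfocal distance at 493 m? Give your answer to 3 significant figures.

From H = f²/(N·c) + f, with f ≪ H: f ≈ √(H·N·c) = √(493000 × 2.5 × 0.019) = √23418 ≈ 153.0 mm.
The +f correction barely moves this — solving exactly, f² + N·c·f − N·c·H = 0 ⇒ f = (−N·c + √((N·c)² + 4·N·c·H))/2 = (−0.0475 + √93670)/2 ≈ 153.00 mm, so f ≈ 153 mm.

153 mm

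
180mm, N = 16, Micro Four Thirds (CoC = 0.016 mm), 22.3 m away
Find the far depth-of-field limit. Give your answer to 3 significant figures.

27.0 m

Hyperfocal distance H = f²/(N·c) + f = 180²/(16 × 0.016) + 180 = 32400/0.256 + 180 ≈ 126742.5 mm ≈ 126.7 m.
Far limit Df = s·(H − f)/(H − s) = 22300 × (126742.5 − 180) / (126742.5 − 22300) = 22300 × 126562.5 / 104442.5 ≈ 27023 mm ≈ 27.0 m.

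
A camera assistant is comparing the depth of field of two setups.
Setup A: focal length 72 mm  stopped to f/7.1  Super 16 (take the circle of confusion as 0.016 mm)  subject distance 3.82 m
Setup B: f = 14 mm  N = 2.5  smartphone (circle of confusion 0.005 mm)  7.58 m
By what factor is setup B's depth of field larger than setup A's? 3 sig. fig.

15.1

Setup A: H = 72²/(7.1×0.016) + 72 ≈ 45705.8 mm; DoF = Df − Dn = 4161.82 − 3530.07 ≈ 631.75 mm.
Setup B: H = 14²/(2.5×0.005) + 14 ≈ 15694.0 mm; DoF = Df − Dn = 14648.1 − 5112.9 ≈ 9535.2 mm.
Ratio = 9535.2 / 631.75 ≈ 15.1.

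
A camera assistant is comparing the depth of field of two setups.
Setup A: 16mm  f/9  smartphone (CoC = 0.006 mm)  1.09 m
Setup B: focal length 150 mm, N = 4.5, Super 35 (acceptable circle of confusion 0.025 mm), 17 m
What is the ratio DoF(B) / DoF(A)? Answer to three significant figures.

5.54

Setup A: H = 16²/(9×0.006) + 16 ≈ 4756.7 mm; DoF = Df − Dn = 1409.26 − 888.67 ≈ 520.59 mm.
Setup B: H = 150²/(4.5×0.025) + 150 ≈ 200150.0 mm; DoF = Df − Dn = 18564.0 − 15679.0 ≈ 2885.0 mm.
Ratio = 2885.0 / 520.59 ≈ 5.54.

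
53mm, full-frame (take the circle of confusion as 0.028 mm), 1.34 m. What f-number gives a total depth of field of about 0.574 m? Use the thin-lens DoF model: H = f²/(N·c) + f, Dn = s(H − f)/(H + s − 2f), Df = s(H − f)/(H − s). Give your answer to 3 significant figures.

f/16

Write h = H − f = f²/(N·c). The thin-lens limits are Dn = s·h/(h + (s−f)) and Df = s·h/(h − (s−f)), so DoF = Df − Dn = 2·s·(s−f)·h / (h² − (s−f)²).
That is a quadratic in h: DoF·h² − 2·s·(s−f)·h − DoF·(s−f)² = 0 ⇒ h = (s−f)·(s + √(s² + DoF²)) / DoF = 1287 × (1340 + √(1340² + 574²)) / 574 = 1287 × (1340 + 1457.76) / 574 ≈ 6273.0 mm.
Then N = f²/(c·h) = 53² / (0.028 × 6273.0) = 2809 / 175.64 ≈ 16.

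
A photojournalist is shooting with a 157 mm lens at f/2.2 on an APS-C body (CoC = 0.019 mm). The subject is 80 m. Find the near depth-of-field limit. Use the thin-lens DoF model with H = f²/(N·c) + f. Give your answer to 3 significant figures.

Hyperfocal distance H = f²/(N·c) + f = 157²/(2.2 × 0.019) + 157 = 24649/0.0418 + 157 ≈ 589846.0 mm ≈ 589.8 m.
Near limit Dn = s·(H − f)/(H + s − 2f) = 80000 × (589846.0 − 157) / (589846.0 + 80000 − 2 × 157) = 80000 × 589689.0 / 669532.0 ≈ 70460 mm ≈ 70.5 m.

70.5 m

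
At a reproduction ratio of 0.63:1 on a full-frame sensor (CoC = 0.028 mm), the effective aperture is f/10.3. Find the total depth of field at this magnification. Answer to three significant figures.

1.45 mm

At magnification m, DoF ≈ 2·N_eff·c/m² = 2 × 10.3 × 0.028 / 0.63² = 0.5768 / 0.3969 ≈ 1.45 mm.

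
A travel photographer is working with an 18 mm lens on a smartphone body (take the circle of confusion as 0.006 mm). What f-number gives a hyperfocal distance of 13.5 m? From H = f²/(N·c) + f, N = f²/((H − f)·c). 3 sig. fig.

Rearrange H = f²/(N·c) + f for N: N = f² / ((H − f)·c).
N = 18² / ((13500 − 18) × 0.006) = 324 / 80.89 ≈ 4.01.

f/4.01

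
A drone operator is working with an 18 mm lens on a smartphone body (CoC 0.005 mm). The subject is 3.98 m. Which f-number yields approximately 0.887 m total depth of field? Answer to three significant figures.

Write h = H − f = f²/(N·c). The thin-lens limits are Dn = s·h/(h + (s−f)) and Df = s·h/(h − (s−f)), so DoF = Df − Dn = 2·s·(s−f)·h / (h² − (s−f)²).
That is a quadratic in h: DoF·h² − 2·s·(s−f)·h − DoF·(s−f)² = 0 ⇒ h = (s−f)·(s + √(s² + DoF²)) / DoF = 3962 × (3980 + √(3980² + 887²)) / 887 = 3962 × (3980 + 4077.64) / 887 ≈ 35991 mm.
Then N = f²/(c·h) = 18² / (0.005 × 35991) = 324 / 179.96 ≈ 1.80.

f/1.80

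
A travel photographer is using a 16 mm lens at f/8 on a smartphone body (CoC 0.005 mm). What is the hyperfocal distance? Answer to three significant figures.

Hyperfocal distance H = f²/(N·c) + f = 16²/(8 × 0.005) + 16 = 256/0.04 + 16 ≈ 6416.0 mm ≈ 6.42 m.

6.42 m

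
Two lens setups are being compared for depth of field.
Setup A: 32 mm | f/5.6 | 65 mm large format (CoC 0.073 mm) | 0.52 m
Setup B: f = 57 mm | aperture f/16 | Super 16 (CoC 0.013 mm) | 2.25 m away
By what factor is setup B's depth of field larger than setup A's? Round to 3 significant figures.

Setup A: H = 32²/(5.6×0.073) + 32 ≈ 2536.9 mm; DoF = Df − Dn = 645.82 − 435.21 ≈ 210.61 mm.
Setup B: H = 57²/(16×0.013) + 57 ≈ 15677.2 mm; DoF = Df − Dn = 2617.48 − 1973.00 ≈ 644.48 mm.
Ratio = 644.48 / 210.61 ≈ 3.06.

3.06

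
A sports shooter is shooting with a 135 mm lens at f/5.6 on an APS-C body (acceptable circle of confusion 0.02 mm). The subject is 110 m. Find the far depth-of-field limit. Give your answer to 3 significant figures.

Hyperfocal distance H = f²/(N·c) + f = 135²/(5.6 × 0.02) + 135 = 18225/0.112 + 135 ≈ 162858.2 mm ≈ 162.9 m.
Far limit Df = s·(H − f)/(H − s) = 110000 × (162858.2 − 135) / (162858.2 − 110000) = 110000 × 162723.2 / 52858.2 ≈ 338633 mm ≈ 339 m.

339 m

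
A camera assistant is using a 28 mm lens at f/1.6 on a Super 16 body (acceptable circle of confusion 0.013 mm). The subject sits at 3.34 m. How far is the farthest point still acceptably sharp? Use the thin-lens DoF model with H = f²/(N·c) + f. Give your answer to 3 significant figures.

3.66 m

Hyperfocal distance H = f²/(N·c) + f = 28²/(1.6 × 0.013) + 28 = 784/0.0208 + 28 ≈ 37720.3 mm ≈ 37.72 m.
Far limit Df = s·(H − f)/(H − s) = 3340 × (37720.3 − 28) / (37720.3 − 3340) = 3340 × 37692.3 / 34380.3 ≈ 3661.8 mm ≈ 3.66 m.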